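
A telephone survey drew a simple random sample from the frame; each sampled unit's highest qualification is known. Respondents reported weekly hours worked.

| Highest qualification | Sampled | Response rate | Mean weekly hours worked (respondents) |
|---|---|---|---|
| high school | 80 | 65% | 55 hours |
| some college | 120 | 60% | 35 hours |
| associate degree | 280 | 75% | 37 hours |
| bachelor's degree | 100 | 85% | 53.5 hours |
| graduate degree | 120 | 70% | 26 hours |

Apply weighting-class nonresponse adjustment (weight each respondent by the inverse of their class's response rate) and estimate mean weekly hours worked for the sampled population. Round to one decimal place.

39.2

Inverse-response-rate weighting restores each class to its sampled count, so class totals weight by n_sampled:
  high school: 80 × 55 = 4400
  some college: 120 × 35 = 4200
  associate degree: 280 × 37 = 10,360
  bachelor's degree: 100 × 53.5 = 5350
  graduate degree: 120 × 26 = 3120
Adjusted estimate = 27,430 / 700 = 39.1857 → 39.2.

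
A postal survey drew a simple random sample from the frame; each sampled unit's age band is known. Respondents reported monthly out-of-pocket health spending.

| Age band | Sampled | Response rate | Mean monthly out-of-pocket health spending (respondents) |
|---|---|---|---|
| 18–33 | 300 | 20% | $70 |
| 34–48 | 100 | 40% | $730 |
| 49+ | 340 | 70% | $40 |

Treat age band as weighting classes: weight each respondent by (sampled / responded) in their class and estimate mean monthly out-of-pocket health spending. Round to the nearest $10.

Each respondent's weight = sampled/responded in their class; summing within a class gives n_sampled, so:
  18–33: 300 × 70 = 21,000
  34–48: 100 × 730 = 73,000
  49+: 340 × 40 = 13,600
Adjusted estimate = 107,600 / 740 = 145.405 → $150.

$150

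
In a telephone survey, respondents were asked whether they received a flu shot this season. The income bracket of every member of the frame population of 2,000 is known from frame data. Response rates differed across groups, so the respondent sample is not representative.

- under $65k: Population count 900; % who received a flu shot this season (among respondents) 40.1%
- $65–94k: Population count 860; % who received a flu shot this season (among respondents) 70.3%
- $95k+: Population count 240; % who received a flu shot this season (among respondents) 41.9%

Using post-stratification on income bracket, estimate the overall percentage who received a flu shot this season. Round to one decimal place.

Post-stratification weights by population share, not respondent share:
  under $65k: (900/2,000) × 40.1 = 18.045
  $65–94k: (860/2,000) × 70.3 = 30.229
  $95k+: (240/2,000) × 41.9 = 5.028
Post-stratified estimate = 53.302 → 53.3%.

53.3%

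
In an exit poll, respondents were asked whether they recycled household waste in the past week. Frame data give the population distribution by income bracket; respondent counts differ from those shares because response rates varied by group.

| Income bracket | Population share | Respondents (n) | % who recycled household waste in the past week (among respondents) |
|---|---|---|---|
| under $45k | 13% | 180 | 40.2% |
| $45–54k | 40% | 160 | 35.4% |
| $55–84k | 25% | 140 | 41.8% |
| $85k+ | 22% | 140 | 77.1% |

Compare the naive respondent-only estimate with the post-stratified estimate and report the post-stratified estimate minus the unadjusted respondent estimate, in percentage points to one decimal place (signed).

-0.9 percentage points

Without adjustment, the pooled respondent share is:
  (180/620)×40.2 + (160/620)×35.4 + (140/620)×41.8 + (140/620)×77.1 = 47.6548%
Reweighting by population income bracket shares:
  0.13×40.2 + 0.4×35.4 + 0.25×41.8 + 0.22×77.1 = 46.798%
Difference = 46.798 − 47.6548 = -0.8568 pp.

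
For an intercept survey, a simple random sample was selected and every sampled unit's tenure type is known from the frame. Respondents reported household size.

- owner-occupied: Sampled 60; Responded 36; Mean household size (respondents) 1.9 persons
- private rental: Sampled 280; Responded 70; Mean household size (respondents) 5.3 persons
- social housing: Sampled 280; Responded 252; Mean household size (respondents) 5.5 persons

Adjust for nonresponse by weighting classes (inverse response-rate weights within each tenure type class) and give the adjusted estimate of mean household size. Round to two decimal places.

Response rates by class: owner-occupied 36/60 = 60%, private rental 70/280 = 25%, social housing 252/280 = 90%.
Each respondent's weight = sampled/responded in their class; summing within a class gives n_sampled, so:
  owner-occupied: 60 × 1.9 = 114
  private rental: 280 × 5.3 = 1484
  social housing: 280 × 5.5 = 1540
Adjusted estimate = 3138 / 620 = 5.06129 → 5.06.

5.06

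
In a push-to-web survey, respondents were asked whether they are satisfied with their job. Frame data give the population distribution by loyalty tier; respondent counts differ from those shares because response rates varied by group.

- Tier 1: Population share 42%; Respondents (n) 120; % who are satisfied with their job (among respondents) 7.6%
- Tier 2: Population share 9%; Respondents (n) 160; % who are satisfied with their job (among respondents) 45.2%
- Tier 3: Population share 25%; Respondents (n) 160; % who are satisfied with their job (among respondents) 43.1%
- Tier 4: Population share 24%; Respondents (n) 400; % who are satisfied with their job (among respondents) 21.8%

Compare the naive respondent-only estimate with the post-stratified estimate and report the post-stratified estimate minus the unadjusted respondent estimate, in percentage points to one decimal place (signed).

Unadjusted (pooled respondent) estimate weights by respondent counts:
  (120/840)×7.6 + (160/840)×45.2 + (160/840)×43.1 + (400/840)×21.8 = 28.2857%
Reweighting by population loyalty tier shares:
  0.42×7.6 + 0.09×45.2 + 0.25×43.1 + 0.24×21.8 = 23.267%
Difference = 23.267 − 28.2857 = -5.0187 pp.

-5.0 percentage points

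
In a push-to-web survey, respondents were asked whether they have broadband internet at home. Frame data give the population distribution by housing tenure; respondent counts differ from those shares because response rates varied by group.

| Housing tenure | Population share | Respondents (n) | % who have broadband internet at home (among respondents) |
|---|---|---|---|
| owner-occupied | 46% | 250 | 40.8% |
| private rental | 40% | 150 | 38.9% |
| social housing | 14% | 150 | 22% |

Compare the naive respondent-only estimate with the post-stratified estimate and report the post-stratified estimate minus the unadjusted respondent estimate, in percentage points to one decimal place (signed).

+2.3 percentage points

Unadjusted (pooled respondent) estimate weights by respondent counts:
  (250/550)×40.8 + (150/550)×38.9 + (150/550)×22 = 35.1545%
Reweighting by population housing tenure shares:
  0.46×40.8 + 0.4×38.9 + 0.14×22 = 37.408%
Difference = 37.408 − 35.1545 = 2.2535 pp.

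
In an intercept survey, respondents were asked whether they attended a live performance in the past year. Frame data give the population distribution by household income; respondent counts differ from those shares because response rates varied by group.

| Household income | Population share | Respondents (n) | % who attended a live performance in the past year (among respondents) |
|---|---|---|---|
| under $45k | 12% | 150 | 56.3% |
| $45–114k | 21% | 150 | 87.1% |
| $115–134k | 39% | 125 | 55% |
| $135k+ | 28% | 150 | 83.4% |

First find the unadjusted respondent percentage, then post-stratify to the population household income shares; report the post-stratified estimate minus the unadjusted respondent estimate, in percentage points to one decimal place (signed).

Without adjustment, the pooled respondent share is:
  (150/575)×56.3 + (150/575)×87.1 + (125/575)×55 + (150/575)×83.4 = 71.1217%
Post-stratifying to population shares instead:
  0.12×56.3 + 0.21×87.1 + 0.39×55 + 0.28×83.4 = 69.849%
Difference = 69.849 − 71.1217 = -1.2727 pp.

-1.3 percentage points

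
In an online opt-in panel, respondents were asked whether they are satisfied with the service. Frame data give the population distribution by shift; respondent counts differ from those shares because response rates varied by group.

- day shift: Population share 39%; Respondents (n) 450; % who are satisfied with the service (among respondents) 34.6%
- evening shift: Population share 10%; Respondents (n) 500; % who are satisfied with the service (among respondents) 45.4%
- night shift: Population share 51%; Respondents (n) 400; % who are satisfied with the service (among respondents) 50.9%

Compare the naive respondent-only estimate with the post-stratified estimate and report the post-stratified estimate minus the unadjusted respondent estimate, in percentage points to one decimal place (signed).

Naive respondent-only estimate (weights = respondent counts):
  (450/1350)×34.6 + (500/1350)×45.4 + (400/1350)×50.9 = 43.4296%
Post-stratifying to population shares instead:
  0.39×34.6 + 0.1×45.4 + 0.51×50.9 = 43.993%
Difference = 43.993 − 43.4296 = 0.5634 pp.

+0.6 percentage points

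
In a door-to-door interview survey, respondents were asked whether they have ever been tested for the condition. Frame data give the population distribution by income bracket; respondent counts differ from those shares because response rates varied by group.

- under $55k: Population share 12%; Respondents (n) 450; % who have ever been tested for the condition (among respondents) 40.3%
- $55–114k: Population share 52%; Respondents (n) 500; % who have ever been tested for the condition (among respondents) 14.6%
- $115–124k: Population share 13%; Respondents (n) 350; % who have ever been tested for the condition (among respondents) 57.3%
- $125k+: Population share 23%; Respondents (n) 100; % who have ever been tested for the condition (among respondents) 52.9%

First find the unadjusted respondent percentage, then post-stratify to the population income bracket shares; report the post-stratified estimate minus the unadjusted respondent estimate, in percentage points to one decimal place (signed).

-4.2 percentage points

Naive respondent-only estimate (weights = respondent counts):
  (450/1400)×40.3 + (500/1400)×14.6 + (350/1400)×57.3 + (100/1400)×52.9 = 36.2714%
Post-stratifying to population shares instead:
  0.12×40.3 + 0.52×14.6 + 0.13×57.3 + 0.23×52.9 = 32.044%
Difference = 32.044 − 36.2714 = -4.2274 pp.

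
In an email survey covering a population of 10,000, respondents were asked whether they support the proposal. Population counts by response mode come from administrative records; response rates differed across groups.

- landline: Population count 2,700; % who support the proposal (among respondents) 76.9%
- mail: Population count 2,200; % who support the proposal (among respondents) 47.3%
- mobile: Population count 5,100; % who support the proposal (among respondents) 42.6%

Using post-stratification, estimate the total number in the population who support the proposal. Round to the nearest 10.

5,290

Apply each group's respondent rate to its population count:
  landline: 2,700 × 76.9% = 2076.3
  mail: 2,200 × 47.3% = 1040.6
  mobile: 5,100 × 42.6% = 2172.6
Estimated total = 5289.5 → 5,290.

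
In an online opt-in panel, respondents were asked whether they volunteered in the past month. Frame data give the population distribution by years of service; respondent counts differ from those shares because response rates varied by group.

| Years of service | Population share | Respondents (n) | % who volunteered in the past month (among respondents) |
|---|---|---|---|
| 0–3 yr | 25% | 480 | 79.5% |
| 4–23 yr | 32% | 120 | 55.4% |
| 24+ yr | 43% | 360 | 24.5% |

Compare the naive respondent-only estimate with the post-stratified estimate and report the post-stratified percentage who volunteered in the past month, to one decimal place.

Naive respondent-only estimate (weights = respondent counts):
  (480/960)×79.5 + (120/960)×55.4 + (360/960)×24.5 = 55.8625%
Post-stratifying to population shares instead:
  0.25×79.5 + 0.32×55.4 + 0.43×24.5 = 48.138%

48.1%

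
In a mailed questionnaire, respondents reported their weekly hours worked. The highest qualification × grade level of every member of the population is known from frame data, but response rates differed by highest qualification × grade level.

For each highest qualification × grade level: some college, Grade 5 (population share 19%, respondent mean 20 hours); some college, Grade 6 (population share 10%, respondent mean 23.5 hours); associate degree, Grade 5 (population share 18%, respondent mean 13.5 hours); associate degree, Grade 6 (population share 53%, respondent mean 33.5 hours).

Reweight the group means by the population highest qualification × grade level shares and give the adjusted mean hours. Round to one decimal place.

26.3

Reweight to the known highest qualification × grade level distribution:
  some college, Grade 5: 0.19 × 20 = 3.8
  some college, Grade 6: 0.1 × 23.5 = 2.35
  associate degree, Grade 5: 0.18 × 13.5 = 2.43
  associate degree, Grade 6: 0.53 × 33.5 = 17.755
Post-stratified estimate = 26.335 → 26.3.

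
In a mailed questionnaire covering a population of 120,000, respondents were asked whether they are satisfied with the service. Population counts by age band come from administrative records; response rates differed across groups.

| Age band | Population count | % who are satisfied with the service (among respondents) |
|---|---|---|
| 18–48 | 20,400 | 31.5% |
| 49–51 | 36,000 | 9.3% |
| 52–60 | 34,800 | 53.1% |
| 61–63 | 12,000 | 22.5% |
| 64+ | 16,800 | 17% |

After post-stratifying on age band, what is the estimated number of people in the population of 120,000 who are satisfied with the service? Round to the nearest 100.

Estimated count per cell = population count × respondent percentage:
  18–48: 20,400 × 31.5% = 6426
  49–51: 36,000 × 9.3% = 3348
  52–60: 34,800 × 53.1% = 18478.8
  61–63: 12,000 × 22.5% = 2700
  64+: 16,800 × 17% = 2856
Estimated total = 33808.8 → 33,800.

33,800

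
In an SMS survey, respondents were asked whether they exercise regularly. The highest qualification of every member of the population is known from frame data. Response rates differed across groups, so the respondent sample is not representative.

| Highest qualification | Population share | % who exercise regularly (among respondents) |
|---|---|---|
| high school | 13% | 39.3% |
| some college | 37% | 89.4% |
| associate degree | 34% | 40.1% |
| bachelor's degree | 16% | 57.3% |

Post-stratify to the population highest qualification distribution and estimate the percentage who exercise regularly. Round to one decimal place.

61.0%

Post-stratification weights by population share, not respondent share:
  high school: 0.13 × 39.3 = 5.109
  some college: 0.37 × 89.4 = 33.078
  associate degree: 0.34 × 40.1 = 13.634
  bachelor's degree: 0.16 × 57.3 = 9.168
Post-stratified estimate = 60.989 → 61.0%.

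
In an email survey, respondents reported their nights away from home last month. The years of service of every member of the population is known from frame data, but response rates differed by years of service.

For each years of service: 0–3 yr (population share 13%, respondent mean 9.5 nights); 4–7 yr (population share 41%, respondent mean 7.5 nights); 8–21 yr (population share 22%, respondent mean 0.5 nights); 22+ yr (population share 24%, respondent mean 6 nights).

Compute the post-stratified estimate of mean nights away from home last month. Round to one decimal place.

5.9

Reweight to the known years of service distribution:
  0–3 yr: 0.13 × 9.5 = 1.235
  4–7 yr: 0.41 × 7.5 = 3.075
  8–21 yr: 0.22 × 0.5 = 0.11
  22+ yr: 0.24 × 6 = 1.44
Post-stratified estimate = 5.86 → 5.9.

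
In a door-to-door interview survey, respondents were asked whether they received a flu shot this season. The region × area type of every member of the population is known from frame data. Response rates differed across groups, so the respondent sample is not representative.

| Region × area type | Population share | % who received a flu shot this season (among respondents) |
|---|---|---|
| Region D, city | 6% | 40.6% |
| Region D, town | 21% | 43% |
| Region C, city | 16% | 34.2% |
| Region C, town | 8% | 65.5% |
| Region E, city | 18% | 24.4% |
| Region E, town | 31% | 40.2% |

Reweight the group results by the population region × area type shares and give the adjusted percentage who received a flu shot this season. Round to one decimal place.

Post-stratification weights by population share, not respondent share:
  Region D, city: 0.06 × 40.6 = 2.436
  Region D, town: 0.21 × 43 = 9.03
  Region C, city: 0.16 × 34.2 = 5.472
  Region C, town: 0.08 × 65.5 = 5.24
  Region E, city: 0.18 × 24.4 = 4.392
  Region E, town: 0.31 × 40.2 = 12.462
Post-stratified estimate = 39.032 → 39.0%.

39.0%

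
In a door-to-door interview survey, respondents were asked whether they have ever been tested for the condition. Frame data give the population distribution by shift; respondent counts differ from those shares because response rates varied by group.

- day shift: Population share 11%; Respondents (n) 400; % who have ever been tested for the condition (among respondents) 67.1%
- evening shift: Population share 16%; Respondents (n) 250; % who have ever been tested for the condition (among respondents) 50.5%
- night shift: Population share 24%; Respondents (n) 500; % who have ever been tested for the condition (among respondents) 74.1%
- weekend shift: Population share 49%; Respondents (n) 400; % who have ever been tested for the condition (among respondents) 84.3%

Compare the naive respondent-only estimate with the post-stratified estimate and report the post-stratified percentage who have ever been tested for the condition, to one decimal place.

Without adjustment, the pooled respondent share is:
  (400/1550)×67.1 + (250/1550)×50.5 + (500/1550)×74.1 + (400/1550)×84.3 = 71.1194%
Post-stratifying to population shares instead:
  0.11×67.1 + 0.16×50.5 + 0.24×74.1 + 0.49×84.3 = 74.552%

74.6%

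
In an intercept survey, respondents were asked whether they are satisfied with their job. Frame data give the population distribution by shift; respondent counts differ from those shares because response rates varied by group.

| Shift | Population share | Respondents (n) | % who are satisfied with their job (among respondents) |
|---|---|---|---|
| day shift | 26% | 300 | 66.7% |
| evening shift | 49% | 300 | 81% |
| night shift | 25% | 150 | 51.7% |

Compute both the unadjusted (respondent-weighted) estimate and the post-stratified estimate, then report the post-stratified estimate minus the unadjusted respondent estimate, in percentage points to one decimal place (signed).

Unadjusted (pooled respondent) estimate weights by respondent counts:
  (300/750)×66.7 + (300/750)×81 + (150/750)×51.7 = 69.42%
Post-stratifying to population shares instead:
  0.26×66.7 + 0.49×81 + 0.25×51.7 = 69.957%
Difference = 69.957 − 69.42 = 0.537 pp.

+0.5 percentage points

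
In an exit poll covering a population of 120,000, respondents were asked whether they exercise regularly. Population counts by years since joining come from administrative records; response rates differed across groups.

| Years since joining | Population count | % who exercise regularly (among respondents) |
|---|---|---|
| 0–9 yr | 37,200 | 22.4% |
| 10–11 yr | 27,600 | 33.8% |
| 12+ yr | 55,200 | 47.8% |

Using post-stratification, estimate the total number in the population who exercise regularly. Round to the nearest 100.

44,000

Apply each group's respondent rate to its population count:
  0–9 yr: 37,200 × 22.4% = 8332.8
  10–11 yr: 27,600 × 33.8% = 9328.8
  12+ yr: 55,200 × 47.8% = 26385.6
Estimated total = 44047.2 → 44,000.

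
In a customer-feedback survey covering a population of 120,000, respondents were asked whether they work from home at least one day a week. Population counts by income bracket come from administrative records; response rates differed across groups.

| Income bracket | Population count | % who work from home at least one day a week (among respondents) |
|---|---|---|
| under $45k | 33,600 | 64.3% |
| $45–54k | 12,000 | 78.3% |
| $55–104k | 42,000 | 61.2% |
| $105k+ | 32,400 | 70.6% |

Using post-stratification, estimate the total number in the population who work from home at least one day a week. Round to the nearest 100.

Estimated count per cell = population count × respondent percentage:
  under $45k: 33,600 × 64.3% = 21604.8
  $45–54k: 12,000 × 78.3% = 9396
  $55–104k: 42,000 × 61.2% = 25,704
  $105k+: 32,400 × 70.6% = 22874.4
Estimated total = 79579.2 → 79,600.

79,600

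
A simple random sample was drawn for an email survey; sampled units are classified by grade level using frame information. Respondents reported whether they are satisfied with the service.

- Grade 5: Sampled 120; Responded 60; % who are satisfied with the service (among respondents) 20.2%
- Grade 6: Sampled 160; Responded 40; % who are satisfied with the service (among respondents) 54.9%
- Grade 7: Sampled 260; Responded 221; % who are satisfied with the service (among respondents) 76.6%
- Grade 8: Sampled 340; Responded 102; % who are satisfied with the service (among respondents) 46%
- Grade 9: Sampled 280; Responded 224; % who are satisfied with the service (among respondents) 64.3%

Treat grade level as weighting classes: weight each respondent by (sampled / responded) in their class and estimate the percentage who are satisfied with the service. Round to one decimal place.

55.8%

Response rates by class: Grade 5 60/120 = 50%, Grade 6 40/160 = 25%, Grade 7 221/260 = 85%, Grade 8 102/340 = 30%, Grade 9 224/280 = 80%.
Weighting each respondent by the inverse class response rate inflates each class back to its sampled size, so the class weight is n_sampled:
  Grade 5: 120 × 20.2 = 2424
  Grade 6: 160 × 54.9 = 8784
  Grade 7: 260 × 76.6 = 19,916
  Grade 8: 340 × 46 = 15,640
  Grade 9: 280 × 64.3 = 18,004
Adjusted estimate = 64,768 / 1,160 = 55.8345 → 55.8%.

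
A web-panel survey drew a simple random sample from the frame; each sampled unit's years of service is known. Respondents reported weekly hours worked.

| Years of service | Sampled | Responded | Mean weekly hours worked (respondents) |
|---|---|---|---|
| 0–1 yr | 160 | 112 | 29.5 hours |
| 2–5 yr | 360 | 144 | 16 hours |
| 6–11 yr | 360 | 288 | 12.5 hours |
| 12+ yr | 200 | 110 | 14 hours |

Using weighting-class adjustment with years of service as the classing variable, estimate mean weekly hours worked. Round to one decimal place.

Response rates by class: 0–1 yr 112/160 = 70%, 2–5 yr 144/360 = 40%, 6–11 yr 288/360 = 80%, 12+ yr 110/200 = 55%.
With weight = n_sampled/n_responded per class, the weighted class total is n_sampled:
  0–1 yr: 160 × 29.5 = 4720
  2–5 yr: 360 × 16 = 5760
  6–11 yr: 360 × 12.5 = 4500
  12+ yr: 200 × 14 = 2800
Adjusted estimate = 17,780 / 1,080 = 16.463 → 16.5.

16.5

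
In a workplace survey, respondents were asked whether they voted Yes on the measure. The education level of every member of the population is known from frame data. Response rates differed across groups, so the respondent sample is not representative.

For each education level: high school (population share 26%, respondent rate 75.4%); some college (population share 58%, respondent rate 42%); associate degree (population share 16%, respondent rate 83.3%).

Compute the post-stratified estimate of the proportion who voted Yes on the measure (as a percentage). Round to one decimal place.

Post-stratification weights by population share, not respondent share:
  high school: 0.26 × 75.4 = 19.604
  some college: 0.58 × 42 = 24.36
  associate degree: 0.16 × 83.3 = 13.328
Post-stratified estimate = 57.292 → 57.3%.

57.3%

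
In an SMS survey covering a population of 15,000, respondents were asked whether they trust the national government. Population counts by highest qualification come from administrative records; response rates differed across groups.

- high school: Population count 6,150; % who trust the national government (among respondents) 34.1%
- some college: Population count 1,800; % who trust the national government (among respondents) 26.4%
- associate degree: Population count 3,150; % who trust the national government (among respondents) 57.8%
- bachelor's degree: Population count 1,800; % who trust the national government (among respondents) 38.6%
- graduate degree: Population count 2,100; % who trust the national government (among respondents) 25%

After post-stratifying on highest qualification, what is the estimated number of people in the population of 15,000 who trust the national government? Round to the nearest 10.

5,610

Each cell contributes its population count × the respondent rate:
  high school: 6,150 × 34.1% = 2097.15
  some college: 1,800 × 26.4% = 475.2
  associate degree: 3,150 × 57.8% = 1820.7
  bachelor's degree: 1,800 × 38.6% = 694.8
  graduate degree: 2,100 × 25% = 525
Estimated total = 5612.85 → 5,610.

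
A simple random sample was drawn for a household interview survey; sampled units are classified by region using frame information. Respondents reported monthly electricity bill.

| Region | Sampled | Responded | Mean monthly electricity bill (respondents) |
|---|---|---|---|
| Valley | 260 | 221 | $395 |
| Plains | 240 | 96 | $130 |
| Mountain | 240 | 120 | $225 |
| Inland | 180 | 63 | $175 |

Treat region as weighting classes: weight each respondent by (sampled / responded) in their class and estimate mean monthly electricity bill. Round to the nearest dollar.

$238

Response rates by class: Valley 221/260 = 85%, Plains 96/240 = 40%, Mountain 120/240 = 50%, Inland 63/180 = 35%.
Each respondent's weight = sampled/responded in their class; summing within a class gives n_sampled, so:
  Valley: 260 × 395 = 102,700
  Plains: 240 × 130 = 31,200
  Mountain: 240 × 225 = 54,000
  Inland: 180 × 175 = 31,500
Adjusted estimate = 219,400 / 920 = 238.478 → $238.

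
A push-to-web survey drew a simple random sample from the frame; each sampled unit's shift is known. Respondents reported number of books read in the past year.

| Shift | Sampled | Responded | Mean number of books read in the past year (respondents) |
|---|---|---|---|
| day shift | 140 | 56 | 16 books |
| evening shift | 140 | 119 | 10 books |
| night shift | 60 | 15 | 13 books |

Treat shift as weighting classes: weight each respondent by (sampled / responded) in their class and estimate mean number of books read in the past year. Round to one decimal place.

Class response rates: day shift 56/140 = 40%, evening shift 119/140 = 85%, night shift 15/60 = 25%.
With weight = n_sampled/n_responded per class, the weighted class total is n_sampled:
  day shift: 140 × 16 = 2240
  evening shift: 140 × 10 = 1400
  night shift: 60 × 13 = 780
Adjusted estimate = 4420 / 340 = 13 → 13.0.

13.0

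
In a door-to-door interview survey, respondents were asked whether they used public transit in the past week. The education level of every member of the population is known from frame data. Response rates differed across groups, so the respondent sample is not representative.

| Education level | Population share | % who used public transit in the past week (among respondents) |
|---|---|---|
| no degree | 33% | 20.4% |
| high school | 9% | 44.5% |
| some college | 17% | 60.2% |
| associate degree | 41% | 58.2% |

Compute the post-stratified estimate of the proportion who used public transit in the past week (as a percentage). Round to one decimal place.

44.8%

Each cell contributes population-share × respondent value:
  no degree: 0.33 × 20.4 = 6.732
  high school: 0.09 × 44.5 = 4.005
  some college: 0.17 × 60.2 = 10.234
  associate degree: 0.41 × 58.2 = 23.862
Post-stratified estimate = 44.833 → 44.8%.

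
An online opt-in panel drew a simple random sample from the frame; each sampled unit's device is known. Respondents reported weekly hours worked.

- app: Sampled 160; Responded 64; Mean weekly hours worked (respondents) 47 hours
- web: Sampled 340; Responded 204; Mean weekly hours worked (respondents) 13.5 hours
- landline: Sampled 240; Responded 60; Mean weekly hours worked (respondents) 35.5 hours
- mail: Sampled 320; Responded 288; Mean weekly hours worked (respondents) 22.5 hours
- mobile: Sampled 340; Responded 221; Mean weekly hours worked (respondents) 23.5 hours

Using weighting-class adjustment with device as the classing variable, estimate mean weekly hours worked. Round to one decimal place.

Response rates by class: app 64/160 = 40%, web 204/340 = 60%, landline 60/240 = 25%, mail 288/320 = 90%, mobile 221/340 = 65%.
Weighting each respondent by the inverse class response rate inflates each class back to its sampled size, so the class weight is n_sampled:
  app: 160 × 47 = 7520
  web: 340 × 13.5 = 4590
  landline: 240 × 35.5 = 8520
  mail: 320 × 22.5 = 7200
  mobile: 340 × 23.5 = 7990
Adjusted estimate = 35,820 / 1,400 = 25.5857 → 25.6.

25.6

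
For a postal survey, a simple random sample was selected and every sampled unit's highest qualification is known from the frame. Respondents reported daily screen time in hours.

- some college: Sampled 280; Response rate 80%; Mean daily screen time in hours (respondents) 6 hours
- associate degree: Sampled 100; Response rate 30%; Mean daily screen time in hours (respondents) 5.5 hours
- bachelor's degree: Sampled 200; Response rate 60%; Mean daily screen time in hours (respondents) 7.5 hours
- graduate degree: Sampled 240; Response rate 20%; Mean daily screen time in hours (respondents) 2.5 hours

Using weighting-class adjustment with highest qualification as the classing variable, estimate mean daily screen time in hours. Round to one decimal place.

Inverse-response-rate weighting restores each class to its sampled count, so class totals weight by n_sampled:
  some college: 280 × 6 = 1680
  associate degree: 100 × 5.5 = 550
  bachelor's degree: 200 × 7.5 = 1500
  graduate degree: 240 × 2.5 = 600
Adjusted estimate = 4330 / 820 = 5.28049 → 5.3.

5.3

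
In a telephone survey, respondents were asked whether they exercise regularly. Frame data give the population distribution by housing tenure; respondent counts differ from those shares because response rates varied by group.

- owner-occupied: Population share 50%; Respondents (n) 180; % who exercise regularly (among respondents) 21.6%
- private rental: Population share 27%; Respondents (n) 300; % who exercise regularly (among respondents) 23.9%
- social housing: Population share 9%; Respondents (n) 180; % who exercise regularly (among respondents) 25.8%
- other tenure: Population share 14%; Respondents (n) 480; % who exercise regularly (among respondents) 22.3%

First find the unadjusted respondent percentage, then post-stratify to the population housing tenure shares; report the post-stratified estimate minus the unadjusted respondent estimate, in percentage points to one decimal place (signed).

-0.5 percentage points

Without adjustment, the pooled respondent share is:
  (180/1140)×21.6 + (300/1140)×23.9 + (180/1140)×25.8 + (480/1140)×22.3 = 23.1632%
Reweighting by population housing tenure shares:
  0.5×21.6 + 0.27×23.9 + 0.09×25.8 + 0.14×22.3 = 22.697%
Difference = 22.697 − 23.1632 = -0.4662 pp.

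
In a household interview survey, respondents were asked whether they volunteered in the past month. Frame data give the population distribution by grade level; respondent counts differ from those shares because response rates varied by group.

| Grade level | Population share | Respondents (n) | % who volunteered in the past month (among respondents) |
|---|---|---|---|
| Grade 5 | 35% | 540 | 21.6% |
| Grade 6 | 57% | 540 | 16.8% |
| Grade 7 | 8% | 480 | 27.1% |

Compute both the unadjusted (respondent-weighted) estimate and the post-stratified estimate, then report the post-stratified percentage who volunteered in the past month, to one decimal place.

Unadjusted (pooled respondent) estimate weights by respondent counts:
  (540/1560)×21.6 + (540/1560)×16.8 + (480/1560)×27.1 = 21.6308%
Post-stratified estimate weights by population shares:
  0.35×21.6 + 0.57×16.8 + 0.08×27.1 = 19.304%

19.3%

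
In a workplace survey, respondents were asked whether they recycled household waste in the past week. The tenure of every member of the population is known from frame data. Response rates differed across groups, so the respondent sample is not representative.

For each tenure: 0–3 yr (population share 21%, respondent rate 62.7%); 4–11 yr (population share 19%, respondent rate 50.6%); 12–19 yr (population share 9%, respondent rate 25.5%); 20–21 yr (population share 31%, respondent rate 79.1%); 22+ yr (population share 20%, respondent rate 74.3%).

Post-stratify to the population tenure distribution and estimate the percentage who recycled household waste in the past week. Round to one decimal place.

Each cell contributes population-share × respondent value:
  0–3 yr: 0.21 × 62.7 = 13.167
  4–11 yr: 0.19 × 50.6 = 9.614
  12–19 yr: 0.09 × 25.5 = 2.295
  20–21 yr: 0.31 × 79.1 = 24.521
  22+ yr: 0.2 × 74.3 = 14.86
Post-stratified estimate = 64.457 → 64.5%.

64.5%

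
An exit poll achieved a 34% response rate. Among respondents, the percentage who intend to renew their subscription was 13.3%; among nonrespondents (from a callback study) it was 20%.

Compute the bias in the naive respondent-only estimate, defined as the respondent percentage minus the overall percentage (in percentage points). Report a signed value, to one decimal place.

-4.4 percentage points

Nonresponse fraction = 1 − 0.34 = 0.66.
Bias = (nonresponse fraction) × (respondent percentage − nonrespondent percentage)
     = 0.66 × (13.3 − 20) = 0.66 × -6.7 = -4.422.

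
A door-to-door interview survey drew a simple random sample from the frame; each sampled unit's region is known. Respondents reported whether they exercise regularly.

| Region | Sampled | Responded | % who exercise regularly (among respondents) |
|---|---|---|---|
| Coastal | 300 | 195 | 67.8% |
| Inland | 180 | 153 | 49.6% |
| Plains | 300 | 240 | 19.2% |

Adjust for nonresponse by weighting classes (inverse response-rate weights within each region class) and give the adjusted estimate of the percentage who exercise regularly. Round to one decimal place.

44.9%

Class response rates: Coastal 195/300 = 65%, Inland 153/180 = 85%, Plains 240/300 = 80%.
With weight = n_sampled/n_responded per class, the weighted class total is n_sampled:
  Coastal: 300 × 67.8 = 20,340
  Inland: 180 × 49.6 = 8928
  Plains: 300 × 19.2 = 5760
Adjusted estimate = 35,028 / 780 = 44.9077 → 44.9%.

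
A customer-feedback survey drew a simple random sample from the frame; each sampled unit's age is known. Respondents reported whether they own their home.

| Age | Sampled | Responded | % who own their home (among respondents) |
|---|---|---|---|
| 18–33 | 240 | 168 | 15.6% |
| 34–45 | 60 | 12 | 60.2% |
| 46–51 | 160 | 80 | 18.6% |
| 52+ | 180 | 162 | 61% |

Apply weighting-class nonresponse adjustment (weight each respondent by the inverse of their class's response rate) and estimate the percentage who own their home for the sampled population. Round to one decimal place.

Response rates by class: 18–33 168/240 = 70%, 34–45 12/60 = 20%, 46–51 80/160 = 50%, 52+ 162/180 = 90%.
Each respondent's weight = sampled/responded in their class; summing within a class gives n_sampled, so:
  18–33: 240 × 15.6 = 3744
  34–45: 60 × 60.2 = 3612
  46–51: 160 × 18.6 = 2976
  52+: 180 × 61 = 10,980
Adjusted estimate = 21,312 / 640 = 33.3 → 33.3%.

33.3%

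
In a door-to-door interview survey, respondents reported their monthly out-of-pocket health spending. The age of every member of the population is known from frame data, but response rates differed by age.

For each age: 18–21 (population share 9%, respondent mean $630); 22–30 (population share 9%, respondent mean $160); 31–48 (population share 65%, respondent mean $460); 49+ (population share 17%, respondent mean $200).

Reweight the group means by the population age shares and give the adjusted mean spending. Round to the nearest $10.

$400

Reweight to the known age distribution:
  18–21: 0.09 × 630 = 56.7
  22–30: 0.09 × 160 = 14.4
  31–48: 0.65 × 460 = 299
  49+: 0.17 × 200 = 34
Post-stratified estimate = 404.1 → $400.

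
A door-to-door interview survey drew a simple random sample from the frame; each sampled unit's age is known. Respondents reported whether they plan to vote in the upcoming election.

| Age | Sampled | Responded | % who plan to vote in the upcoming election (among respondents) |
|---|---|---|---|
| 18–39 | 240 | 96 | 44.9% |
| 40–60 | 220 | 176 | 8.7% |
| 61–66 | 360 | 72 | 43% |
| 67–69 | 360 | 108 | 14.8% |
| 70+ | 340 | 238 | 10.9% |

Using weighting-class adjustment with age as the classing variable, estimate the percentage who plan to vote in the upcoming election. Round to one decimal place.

24.5%

Response rates by class: 18–39 96/240 = 40%, 40–60 176/220 = 80%, 61–66 72/360 = 20%, 67–69 108/360 = 30%, 70+ 238/340 = 70%.
Inverse-response-rate weighting restores each class to its sampled count, so class totals weight by n_sampled:
  18–39: 240 × 44.9 = 10,776
  40–60: 220 × 8.7 = 1914
  61–66: 360 × 43 = 15,480
  67–69: 360 × 14.8 = 5328
  70+: 340 × 10.9 = 3706
Adjusted estimate = 37,204 / 1,520 = 24.4763 → 24.5%.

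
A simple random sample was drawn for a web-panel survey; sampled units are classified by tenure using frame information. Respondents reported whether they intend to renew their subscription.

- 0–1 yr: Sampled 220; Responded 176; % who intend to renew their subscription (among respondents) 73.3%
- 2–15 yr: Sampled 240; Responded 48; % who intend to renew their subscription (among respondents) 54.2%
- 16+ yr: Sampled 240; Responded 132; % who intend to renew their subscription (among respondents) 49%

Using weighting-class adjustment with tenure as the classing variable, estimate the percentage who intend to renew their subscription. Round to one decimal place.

Class response rates: 0–1 yr 176/220 = 80%, 2–15 yr 48/240 = 20%, 16+ yr 132/240 = 55%.
Each respondent's weight = sampled/responded in their class; summing within a class gives n_sampled, so:
  0–1 yr: 220 × 73.3 = 16,126
  2–15 yr: 240 × 54.2 = 13,008
  16+ yr: 240 × 49 = 11,760
Adjusted estimate = 40,894 / 700 = 58.42 → 58.4%.

58.4%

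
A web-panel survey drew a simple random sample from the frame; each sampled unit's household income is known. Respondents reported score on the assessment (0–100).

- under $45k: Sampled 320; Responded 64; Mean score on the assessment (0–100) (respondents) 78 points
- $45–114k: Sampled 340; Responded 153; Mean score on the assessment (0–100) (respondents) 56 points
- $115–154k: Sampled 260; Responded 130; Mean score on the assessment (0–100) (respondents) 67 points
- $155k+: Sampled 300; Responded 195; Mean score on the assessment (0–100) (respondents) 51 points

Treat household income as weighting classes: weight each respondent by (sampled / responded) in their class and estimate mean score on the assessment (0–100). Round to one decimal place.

Response rates by class: under $45k 64/320 = 20%, $45–114k 153/340 = 45%, $115–154k 130/260 = 50%, $155k+ 195/300 = 65%.
Weighting each respondent by the inverse class response rate inflates each class back to its sampled size, so the class weight is n_sampled:
  under $45k: 320 × 78 = 24,960
  $45–114k: 340 × 56 = 19,040
  $115–154k: 260 × 67 = 17,420
  $155k+: 300 × 51 = 15,300
Adjusted estimate = 76,720 / 1,220 = 62.8852 → 62.9.

62.9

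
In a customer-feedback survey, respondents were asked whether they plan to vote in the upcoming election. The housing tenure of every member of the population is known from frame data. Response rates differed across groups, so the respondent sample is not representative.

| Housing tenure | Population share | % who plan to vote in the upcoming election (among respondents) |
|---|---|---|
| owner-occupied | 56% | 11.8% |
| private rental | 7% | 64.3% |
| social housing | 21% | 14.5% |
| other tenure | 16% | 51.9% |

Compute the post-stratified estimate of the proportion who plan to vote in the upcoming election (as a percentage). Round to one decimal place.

Weight each group's respondent value by its population share:
  owner-occupied: 0.56 × 11.8 = 6.608
  private rental: 0.07 × 64.3 = 4.501
  social housing: 0.21 × 14.5 = 3.045
  other tenure: 0.16 × 51.9 = 8.304
Post-stratified estimate = 22.458 → 22.5%.

22.5%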